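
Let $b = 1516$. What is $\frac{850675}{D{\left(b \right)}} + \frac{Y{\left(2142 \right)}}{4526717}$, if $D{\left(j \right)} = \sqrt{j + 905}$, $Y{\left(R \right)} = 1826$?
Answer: $\frac{1826}{4526717} + \frac{850675 \sqrt{269}}{807} \approx 17289.0$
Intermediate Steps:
$D{\left(j \right)} = \sqrt{905 + j}$
$\frac{850675}{D{\left(b \right)}} + \frac{Y{\left(2142 \right)}}{4526717} = \frac{850675}{\sqrt{905 + 1516}} + \frac{1826}{4526717} = \frac{850675}{\sqrt{2421}} + 1826 \cdot \frac{1}{4526717} = \frac{850675}{3 \sqrt{269}} + \frac{1826}{4526717} = 850675 \frac{\sqrt{269}}{807} + \frac{1826}{4526717} = \frac{850675 \sqrt{269}}{807} + \frac{1826}{4526717} = \frac{1826}{4526717} + \frac{850675 \sqrt{269}}{807}$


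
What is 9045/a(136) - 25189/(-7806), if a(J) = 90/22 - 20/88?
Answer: 311091401/132702 ≈ 2344.3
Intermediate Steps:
a(J) = 85/22 (a(J) = 90*(1/22) - 20*1/88 = 45/11 - 5/22 = 85/22)
9045/a(136) - 25189/(-7806) = 9045/(85/22) - 25189/(-7806) = 9045*(22/85) - 25189*(-1/7806) = 39798/17 + 25189/7806 = 311091401/132702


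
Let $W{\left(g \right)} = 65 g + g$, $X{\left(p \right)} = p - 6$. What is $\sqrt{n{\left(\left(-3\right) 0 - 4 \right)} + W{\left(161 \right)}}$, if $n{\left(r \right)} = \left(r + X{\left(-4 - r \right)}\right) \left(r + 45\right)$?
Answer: $2 \sqrt{2554} \approx 101.07$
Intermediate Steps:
$X{\left(p \right)} = -6 + p$
$n{\left(r \right)} = -450 - 10 r$ ($n{\left(r \right)} = \left(r - \left(10 + r\right)\right) \left(r + 45\right) = \left(r - \left(10 + r\right)\right) \left(45 + r\right) = - 10 \left(45 + r\right) = -450 - 10 r$)
$W{\left(g \right)} = 66 g$
$\sqrt{n{\left(\left(-3\right) 0 - 4 \right)} + W{\left(161 \right)}} = \sqrt{\left(-450 - 10 \left(\left(-3\right) 0 - 4\right)\right) + 66 \cdot 161} = \sqrt{\left(-450 - 10 \left(0 - 4\right)\right) + 10626} = \sqrt{\left(-450 - -40\right) + 10626} = \sqrt{\left(-450 + 40\right) + 10626} = \sqrt{-410 + 10626} = \sqrt{10216} = 2 \sqrt{2554}$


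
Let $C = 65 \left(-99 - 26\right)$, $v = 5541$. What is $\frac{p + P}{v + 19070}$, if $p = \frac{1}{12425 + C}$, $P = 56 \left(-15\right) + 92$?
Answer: $- \frac{3216399}{105827300} \approx -0.030393$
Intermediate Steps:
$P = -748$ ($P = -840 + 92 = -748$)
$C = -8125$ ($C = 65 \left(-125\right) = -8125$)
$p = \frac{1}{4300}$ ($p = \frac{1}{12425 - 8125} = \frac{1}{4300} \approx 0.00023256$)
$\frac{p + P}{v + 19070} = \frac{\frac{1}{4300} - 748}{5541 + 19070} = - \frac{3216399}{4300 \cdot 24611} = \left(- \frac{3216399}{4300}\right) \frac{1}{24611} = - \frac{3216399}{105827300}$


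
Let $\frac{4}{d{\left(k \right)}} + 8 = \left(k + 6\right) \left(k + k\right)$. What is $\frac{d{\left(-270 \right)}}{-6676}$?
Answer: $- \frac{1}{237919288} \approx -4.2031 \cdot 10^{-9}$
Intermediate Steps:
$d{\left(k \right)} = \frac{4}{-8 + 2 k \left(6 + k\right)}$ ($d{\left(k \right)} = \frac{4}{-8 + \left(k + 6\right) \left(k + k\right)} = \frac{4}{-8 + \left(6 + k\right) 2 k} = \frac{4}{-8 + 2 k \left(6 + k\right)}$)
$\frac{d{\left(-270 \right)}}{-6676} = \frac{2 \frac{1}{-4 + \left(-270\right)^{2} + 6 \left(-270\right)}}{-6676} = \frac{2}{-4 + 72900 - 1620} \left(- \frac{1}{6676}\right) = \frac{2}{71276} \left(- \frac{1}{6676}\right) = 2 \cdot \frac{1}{71276} \left(- \frac{1}{6676}\right) = \frac{1}{35638} \left(- \frac{1}{6676}\right) = - \frac{1}{237919288}$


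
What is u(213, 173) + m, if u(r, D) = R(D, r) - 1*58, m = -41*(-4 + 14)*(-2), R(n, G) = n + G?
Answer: 1148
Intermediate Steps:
R(n, G) = G + n
m = 820 (m = -41*10*(-2) = -410*(-2) = 820)
u(r, D) = -58 + D + r (u(r, D) = (r + D) - 1*58 = (D + r) - 58 = -58 + D + r)
u(213, 173) + m = (-58 + 173 + 213) + 820 = 328 + 820 = 1148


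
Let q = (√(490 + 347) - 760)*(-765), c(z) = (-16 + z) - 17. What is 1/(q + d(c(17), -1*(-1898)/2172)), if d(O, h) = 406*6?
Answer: 194612/113458213857 + 255*√93/37819404619 ≈ 1.7803e-6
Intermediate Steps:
c(z) = -33 + z
d(O, h) = 2436
q = 581400 - 2295*√93 (q = (√837 - 760)*(-765) = (3*√93 - 760)*(-765) = (-760 + 3*√93)*(-765) = 581400 - 2295*√93 ≈ 5.5927e+5)
1/(q + d(c(17), -1*(-1898)/2172)) = 1/((581400 - 2295*√93) + 2436) = 1/(583836 - 2295*√93)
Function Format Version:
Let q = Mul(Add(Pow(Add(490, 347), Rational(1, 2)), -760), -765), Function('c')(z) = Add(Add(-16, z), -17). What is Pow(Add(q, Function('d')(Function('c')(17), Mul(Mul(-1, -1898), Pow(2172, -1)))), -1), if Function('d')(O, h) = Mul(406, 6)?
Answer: Add(Rational(194612, 113458213857), Mul(Rational(255, 37819404619), Pow(93, Rational(1, 2)))) ≈ 1.7803e-6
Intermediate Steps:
Function('c')(z) = Add(-33, z)
Function('d')(O, h) = 2436
q = Add(581400, Mul(-2295, Pow(93, Rational(1, 2)))) (q = Mul(Add(Pow(837, Rational(1, 2)), -760), -765) = Mul(Add(Mul(3, Pow(93, Rational(1, 2))), -760), -765) = Mul(Add(-760, Mul(3, Pow(93, Rational(1, 2)))), -765) = Add(581400, Mul(-2295, Pow(93, Rational(1, 2)))) ≈ 5.5927e+5)
Pow(Add(q, Function('d')(Function('c')(17), Mul(Mul(-1, -1898), Pow(2172, -1)))), -1) = Pow(Add(Add(581400, Mul(-2295, Pow(93, Rational(1, 2)))), 2436), -1) = Pow(Add(583836, Mul(-2295, Pow(93, Rational(1, 2)))), -1)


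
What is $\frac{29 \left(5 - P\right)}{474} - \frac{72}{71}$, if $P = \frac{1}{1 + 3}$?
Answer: $- \frac{97391}{134616} \approx -0.72347$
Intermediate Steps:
$P = \frac{1}{4} \approx 0.25$
$\frac{29 \left(5 - P\right)}{474} - \frac{72}{71} = \frac{29 \left(5 - \frac{1}{4}\right)}{474} - \frac{72}{71} = 29 \left(5 - \frac{1}{4}\right) \frac{1}{474} - \frac{72}{71} = 29 \cdot \frac{19}{4} \cdot \frac{1}{474} - \frac{72}{71} = \frac{551}{4} \cdot \frac{1}{474} - \frac{72}{71} = \frac{551}{1896} - \frac{72}{71} = - \frac{97391}{134616}$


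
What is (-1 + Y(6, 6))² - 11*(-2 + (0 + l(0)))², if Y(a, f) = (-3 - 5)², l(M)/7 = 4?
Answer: -3467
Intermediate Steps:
l(M) = 28 (l(M) = 7*4 = 28)
Y(a, f) = 64 (Y(a, f) = (-8)² = 64)
(-1 + Y(6, 6))² - 11*(-2 + (0 + l(0)))² = (-1 + 64)² - 11*(-2 + (0 + 28))² = 63² - 11*(-2 + 28)² = 3969 - 11*26² = 3969 - 11*676 = 3969 - 7436 = -3467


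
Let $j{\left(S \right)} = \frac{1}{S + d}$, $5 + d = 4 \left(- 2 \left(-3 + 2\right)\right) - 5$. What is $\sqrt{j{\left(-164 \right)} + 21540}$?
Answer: $\frac{\sqrt{593556074}}{166} \approx 146.77$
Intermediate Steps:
$d = -2$ ($d = -5 - \left(5 - 4 \left(- 2 \left(-3 + 2\right)\right)\right) = -5 - \left(5 - 4 \left(\left(-2\right) \left(-1\right)\right)\right) = -5 + \left(4 \cdot 2 - 5\right) = -5 + \left(8 - 5\right) = -5 + 3 = -2$)
$j{\left(S \right)} = \frac{1}{-2 + S}$ ($j{\left(S \right)} = \frac{1}{S - 2} = \frac{1}{-2 + S}$)
$\sqrt{j{\left(-164 \right)} + 21540} = \sqrt{\frac{1}{-2 - 164} + 21540} = \sqrt{\frac{1}{-166} + 21540} = \sqrt{- \frac{1}{166} + 21540} = \sqrt{\frac{3575639}{166}} = \frac{\sqrt{593556074}}{166}$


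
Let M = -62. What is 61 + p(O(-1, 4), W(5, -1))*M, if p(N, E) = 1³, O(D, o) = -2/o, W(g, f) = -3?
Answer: -1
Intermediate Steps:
p(N, E) = 1
61 + p(O(-1, 4), W(5, -1))*M = 61 + 1*(-62) = 61 - 62 = -1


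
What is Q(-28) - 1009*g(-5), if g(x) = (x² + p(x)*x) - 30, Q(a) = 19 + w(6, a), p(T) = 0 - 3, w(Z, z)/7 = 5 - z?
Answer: -9840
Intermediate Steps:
w(Z, z) = 35 - 7*z (w(Z, z) = 7*(5 - z) = 35 - 7*z)
p(T) = -3
Q(a) = 54 - 7*a (Q(a) = 19 + (35 - 7*a) = 54 - 7*a)
g(x) = -30 + x² - 3*x (g(x) = (x² - 3*x) - 30 = -30 + x² - 3*x)
Q(-28) - 1009*g(-5) = (54 - 7*(-28)) - 1009*(-30 + (-5)² - 3*(-5)) = (54 + 196) - 1009*(-30 + 25 + 15) = 250 - 1009*10 = 250 - 10090 = -9840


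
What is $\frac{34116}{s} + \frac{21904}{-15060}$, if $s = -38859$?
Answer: $- \frac{113746208}{48768045} \approx -2.3324$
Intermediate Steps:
$\frac{34116}{s} + \frac{21904}{-15060} = \frac{34116}{-38859} + \frac{21904}{-15060} = 34116 \left(- \frac{1}{38859}\right) + 21904 \left(- \frac{1}{15060}\right) = - \frac{11372}{12953} - \frac{5476}{3765} = - \frac{113746208}{48768045}$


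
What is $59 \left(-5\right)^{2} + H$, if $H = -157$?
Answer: $1318$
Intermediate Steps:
$59 \left(-5\right)^{2} + H = 59 \left(-5\right)^{2} - 157 = 59 \cdot 25 - 157 = 1475 - 157 = 1318$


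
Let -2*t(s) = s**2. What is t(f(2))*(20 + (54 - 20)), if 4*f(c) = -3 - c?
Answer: -675/16 ≈ -42.188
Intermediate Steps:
f(c) = -3/4 - c/4 (f(c) = (-3 - c)/4 = -3/4 - c/4)
t(s) = -s**2/2
t(f(2))*(20 + (54 - 20)) = (-(-3/4 - 1/4*2)**2/2)*(20 + (54 - 20)) = (-(-3/4 - 1/2)**2/2)*(20 + 34) = -(-5/4)**2/2*54 = -1/2*25/16*54 = -25/32*54 = -675/16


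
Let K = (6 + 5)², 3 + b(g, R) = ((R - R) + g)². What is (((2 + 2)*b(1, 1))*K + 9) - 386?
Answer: -1345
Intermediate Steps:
b(g, R) = -3 + g² (b(g, R) = -3 + ((R - R) + g)² = -3 + (0 + g)² = -3 + g²)
K = 121 (K = 11² = 121)
(((2 + 2)*b(1, 1))*K + 9) - 386 = (((2 + 2)*(-3 + 1²))*121 + 9) - 386 = ((4*(-3 + 1))*121 + 9) - 386 = ((4*(-2))*121 + 9) - 386 = (-8*121 + 9) - 386 = (-968 + 9) - 386 = -959 - 386 = -1345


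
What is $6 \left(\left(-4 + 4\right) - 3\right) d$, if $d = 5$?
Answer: $-90$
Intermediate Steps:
$6 \left(\left(-4 + 4\right) - 3\right) d = 6 \left(\left(-4 + 4\right) - 3\right) 5 = 6 \left(0 - 3\right) 5 = 6 \left(-3\right) 5 = \left(-18\right) 5 = -90$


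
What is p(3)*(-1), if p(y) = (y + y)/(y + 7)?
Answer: -⅗ ≈ -0.60000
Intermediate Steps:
p(y) = 2*y/(7 + y) (p(y) = (2*y)/(7 + y) = 2*y/(7 + y))
p(3)*(-1) = (2*3/(7 + 3))*(-1) = (2*3/10)*(-1) = (2*3*(⅒))*(-1) = (⅗)*(-1) = -⅗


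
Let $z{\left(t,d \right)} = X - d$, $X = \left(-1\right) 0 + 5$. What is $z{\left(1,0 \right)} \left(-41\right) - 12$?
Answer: $-217$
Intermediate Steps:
$X = 5$ ($X = 0 + 5 = 5$)
$z{\left(t,d \right)} = 5 - d$
$z{\left(1,0 \right)} \left(-41\right) - 12 = \left(5 - 0\right) \left(-41\right) - 12 = \left(5 + 0\right) \left(-41\right) - 12 = 5 \left(-41\right) - 12 = -205 - 12 = -217$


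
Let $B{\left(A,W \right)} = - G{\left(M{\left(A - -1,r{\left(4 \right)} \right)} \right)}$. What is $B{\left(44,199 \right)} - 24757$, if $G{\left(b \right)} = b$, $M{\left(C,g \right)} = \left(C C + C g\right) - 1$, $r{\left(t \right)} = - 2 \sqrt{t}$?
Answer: $-26601$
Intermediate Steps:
$M{\left(C,g \right)} = -1 + C^{2} + C g$ ($M{\left(C,g \right)} = \left(C^{2} + C g\right) - 1 = -1 + C^{2} + C g$)
$B{\left(A,W \right)} = 5 - \left(1 + A\right)^{2} + 4 A$ ($B{\left(A,W \right)} = - (-1 + \left(A - -1\right)^{2} + \left(A - -1\right) \left(- 2 \sqrt{4}\right)) = - (-1 + \left(A + 1\right)^{2} + \left(A + 1\right) \left(\left(-2\right) 2\right)) = - (-1 + \left(1 + A\right)^{2} + \left(1 + A\right) \left(-4\right)) = - (-1 + \left(1 + A\right)^{2} - \left(4 + 4 A\right)) = - (-5 + \left(1 + A\right)^{2} - 4 A) = 5 - \left(1 + A\right)^{2} + 4 A$)
$B{\left(44,199 \right)} - 24757 = \left(4 - 44^{2} + 2 \cdot 44\right) - 24757 = \left(4 - 1936 + 88\right) - 24757 = -1844 - 24757 = -26601$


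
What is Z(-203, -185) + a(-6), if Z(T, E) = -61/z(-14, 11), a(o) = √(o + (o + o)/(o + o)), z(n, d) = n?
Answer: 61/14 + I*√5 ≈ 4.3571 + 2.2361*I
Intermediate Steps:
a(o) = √(1 + o) (a(o) = √(o + (2*o)/((2*o))) = √(o + (2*o)*(1/(2*o))) = √(o + 1) = √(1 + o))
Z(T, E) = 61/14 (Z(T, E) = -61/(-14) = -61*(-1/14) = 61/14)
Z(-203, -185) + a(-6) = 61/14 + √(1 - 6) = 61/14 + √(-5) = 61/14 + I*√5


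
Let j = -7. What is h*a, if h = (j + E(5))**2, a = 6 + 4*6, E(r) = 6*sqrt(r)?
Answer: 6870 - 2520*sqrt(5) ≈ 1235.1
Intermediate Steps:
a = 30 (a = 6 + 24 = 30)
h = (-7 + 6*sqrt(5))**2 ≈ 41.170
h*a = (229 - 84*sqrt(5))*30 = 6870 - 2520*sqrt(5)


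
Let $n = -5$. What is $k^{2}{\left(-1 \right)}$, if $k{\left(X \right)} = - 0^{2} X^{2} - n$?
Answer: $25$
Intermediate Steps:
$k{\left(X \right)} = 5$ ($k{\left(X \right)} = - 0^{2} X^{2} - -5 = \left(-1\right) 0 X^{2} + 5 = 0 X^{2} + 5 = 0 + 5 = 5$)
$k^{2}{\left(-1 \right)} = 5^{2} = 25$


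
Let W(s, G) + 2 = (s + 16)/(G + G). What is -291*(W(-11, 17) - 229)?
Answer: 2284059/34 ≈ 67178.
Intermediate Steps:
W(s, G) = -2 + (16 + s)/(2*G) (W(s, G) = -2 + (s + 16)/(G + G) = -2 + (16 + s)/((2*G)) = -2 + (16 + s)*(1/(2*G)) = -2 + (16 + s)/(2*G))
-291*(W(-11, 17) - 229) = -291*((½)*(16 - 11 - 4*17)/17 - 229) = -291*((½)*(1/17)*(16 - 11 - 68) - 229) = -291*((½)*(1/17)*(-63) - 229) = -291*(-63/34 - 229) = -291*(-7849/34) = 2284059/34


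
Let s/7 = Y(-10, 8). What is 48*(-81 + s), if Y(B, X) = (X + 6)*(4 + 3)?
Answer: 29040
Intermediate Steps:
Y(B, X) = 42 + 7*X (Y(B, X) = (6 + X)*7 = 42 + 7*X)
s = 686 (s = 7*(42 + 7*8) = 7*(42 + 56) = 7*98 = 686)
48*(-81 + s) = 48*(-81 + 686) = 48*605 = 29040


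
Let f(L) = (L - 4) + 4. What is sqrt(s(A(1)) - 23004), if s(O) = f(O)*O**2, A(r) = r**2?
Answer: I*sqrt(23003) ≈ 151.67*I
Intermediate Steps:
f(L) = L (f(L) = (-4 + L) + 4 = L)
s(O) = O**3 (s(O) = O*O**2 = O**3)
sqrt(s(A(1)) - 23004) = sqrt((1**2)**3 - 23004) = sqrt(1**3 - 23004) = sqrt(1 - 23004) = sqrt(-23003) = I*sqrt(23003)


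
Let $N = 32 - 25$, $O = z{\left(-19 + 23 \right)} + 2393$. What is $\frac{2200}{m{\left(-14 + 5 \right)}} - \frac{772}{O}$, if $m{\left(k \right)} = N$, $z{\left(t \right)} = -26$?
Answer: $\frac{5201996}{16569} \approx 313.96$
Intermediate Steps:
$O = 2367$ ($O = -26 + 2393 = 2367$)
$N = 7$ ($N = 32 - 25 = 7$)
$m{\left(k \right)} = 7$
$\frac{2200}{m{\left(-14 + 5 \right)}} - \frac{772}{O} = \frac{2200}{7} - \frac{772}{2367} = \frac{5201996}{16569}$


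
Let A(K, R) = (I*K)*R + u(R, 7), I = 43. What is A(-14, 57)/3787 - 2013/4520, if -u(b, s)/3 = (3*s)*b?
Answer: -25564833/2445320 ≈ -10.455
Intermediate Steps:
u(b, s) = -9*b*s (u(b, s) = -3*3*s*b = -9*b*s)
A(K, R) = -63*R + 43*K*R (A(K, R) = (43*K)*R - 9*R*7 = 43*K*R - 63*R = -63*R + 43*K*R)
A(-14, 57)/3787 - 2013/4520 = (57*(-63 + 43*(-14)))/3787 - 2013/4520 = (57*(-63 - 602))*(1/3787) - 2013*1/4520 = (57*(-665))*(1/3787) - 2013/4520 = -37905*1/3787 - 2013/4520 = -5415/541 - 2013/4520 = -25564833/2445320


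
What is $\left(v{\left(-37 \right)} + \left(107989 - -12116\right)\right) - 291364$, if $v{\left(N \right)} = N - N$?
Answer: $-171259$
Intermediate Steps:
$v{\left(N \right)} = 0$
$\left(v{\left(-37 \right)} + \left(107989 - -12116\right)\right) - 291364 = \left(0 + \left(107989 - -12116\right)\right) - 291364 = \left(0 + \left(107989 + 12116\right)\right) - 291364 = \left(0 + 120105\right) - 291364 = 120105 - 291364 = -171259$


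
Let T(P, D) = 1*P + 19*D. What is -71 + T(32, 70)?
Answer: 1291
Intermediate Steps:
T(P, D) = P + 19*D
-71 + T(32, 70) = -71 + (32 + 19*70) = -71 + (32 + 1330) = -71 + 1362 = 1291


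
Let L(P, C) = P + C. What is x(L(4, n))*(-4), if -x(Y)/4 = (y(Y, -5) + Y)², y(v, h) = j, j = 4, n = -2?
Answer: 576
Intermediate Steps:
y(v, h) = 4
L(P, C) = C + P
x(Y) = -4*(4 + Y)²
x(L(4, n))*(-4) = -4*(4 + (-2 + 4))²*(-4) = -4*(4 + 2)²*(-4) = -4*6²*(-4) = -4*36*(-4) = -144*(-4) = 576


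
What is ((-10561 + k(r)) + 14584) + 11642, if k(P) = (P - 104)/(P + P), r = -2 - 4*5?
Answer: 344693/22 ≈ 15668.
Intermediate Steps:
r = -22 (r = -2 - 20 = -22)
k(P) = (-104 + P)/(2*P) (k(P) = (-104 + P)/((2*P)) = (-104 + P)*(1/(2*P)) = (-104 + P)/(2*P))
((-10561 + k(r)) + 14584) + 11642 = ((-10561 + (1/2)*(-104 - 22)/(-22)) + 14584) + 11642 = ((-10561 + (1/2)*(-1/22)*(-126)) + 14584) + 11642 = ((-10561 + 63/22) + 14584) + 11642 = (-232279/22 + 14584) + 11642 = 88569/22 + 11642 = 344693/22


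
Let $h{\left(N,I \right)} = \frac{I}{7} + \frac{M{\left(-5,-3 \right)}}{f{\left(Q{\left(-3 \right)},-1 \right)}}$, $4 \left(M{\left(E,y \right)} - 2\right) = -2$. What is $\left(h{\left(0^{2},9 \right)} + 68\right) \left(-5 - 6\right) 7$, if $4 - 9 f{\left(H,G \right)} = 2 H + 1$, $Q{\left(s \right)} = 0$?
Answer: $- \frac{11363}{2} \approx -5681.5$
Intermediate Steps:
$M{\left(E,y \right)} = \frac{3}{2}$ ($M{\left(E,y \right)} = 2 + \frac{1}{4} \left(-2\right) = 2 - \frac{1}{2} = \frac{3}{2}$)
$f{\left(H,G \right)} = \frac{1}{3} - \frac{2 H}{9}$ ($f{\left(H,G \right)} = \frac{4}{9} - \frac{2 H + 1}{9} = \frac{4}{9} - \frac{1 + 2 H}{9} = \frac{4}{9} - \left(\frac{1}{9} + \frac{2 H}{9}\right) = \frac{1}{3} - \frac{2 H}{9}$)
$h{\left(N,I \right)} = \frac{9}{2} + \frac{I}{7}$ ($h{\left(N,I \right)} = \frac{I}{7} + \frac{3}{2 \left(\frac{1}{3} - 0\right)} = I \frac{1}{7} + \frac{3}{2 \left(\frac{1}{3} + 0\right)} = \frac{I}{7} + \frac{3 \frac{1}{\frac{1}{3}}}{2} = \frac{I}{7} + \frac{3}{2} \cdot 3 = \frac{I}{7} + \frac{9}{2} = \frac{9}{2} + \frac{I}{7}$)
$\left(h{\left(0^{2},9 \right)} + 68\right) \left(-5 - 6\right) 7 = \left(\left(\frac{9}{2} + \frac{1}{7} \cdot 9\right) + 68\right) \left(-5 - 6\right) 7 = \left(\left(\frac{9}{2} + \frac{9}{7}\right) + 68\right) \left(\left(-11\right) 7\right) = \left(\frac{81}{14} + 68\right) \left(-77\right) = \frac{1033}{14} \left(-77\right) = - \frac{11363}{2}$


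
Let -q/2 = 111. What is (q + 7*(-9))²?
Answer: 81225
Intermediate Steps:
q = -222 (q = -2*111 = -222)
(q + 7*(-9))² = (-222 + 7*(-9))² = (-222 - 63)² = (-285)² = 81225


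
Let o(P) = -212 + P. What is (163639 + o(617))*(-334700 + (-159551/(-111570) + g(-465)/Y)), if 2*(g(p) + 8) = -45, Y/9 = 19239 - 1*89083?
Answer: -320886914503450682303/5844371310 ≈ -5.4905e+10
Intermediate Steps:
Y = -628596 (Y = 9*(19239 - 1*89083) = 9*(19239 - 89083) = 9*(-69844) = -628596)
g(p) = -61/2 (g(p) = -8 + (1/2)*(-45) = -8 - 45/2 = -61/2)
(163639 + o(617))*(-334700 + (-159551/(-111570) + g(-465)/Y)) = (163639 + (-212 + 617))*(-334700 + (-159551/(-111570) - 61/2/(-628596))) = (163639 + 405)*(-334700 + (-159551*(-1/111570) - 61/2*(-1/628596))) = 164044*(-334700 + (159551/111570 + 61/1257192)) = 164044*(-334700 + 33432174427/23377485240) = 164044*(-7824410877653573/23377485240) = -320886914503450682303/5844371310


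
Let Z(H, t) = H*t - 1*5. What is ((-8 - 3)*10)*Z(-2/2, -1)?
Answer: 440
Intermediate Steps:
Z(H, t) = -5 + H*t (Z(H, t) = H*t - 5 = -5 + H*t)
((-8 - 3)*10)*Z(-2/2, -1) = ((-8 - 3)*10)*(-5 - 2/2*(-1)) = (-11*10)*(-5 - 2*½*(-1)) = -110*(-5 - 1*(-1)) = -110*(-5 + 1) = -110*(-4) = 440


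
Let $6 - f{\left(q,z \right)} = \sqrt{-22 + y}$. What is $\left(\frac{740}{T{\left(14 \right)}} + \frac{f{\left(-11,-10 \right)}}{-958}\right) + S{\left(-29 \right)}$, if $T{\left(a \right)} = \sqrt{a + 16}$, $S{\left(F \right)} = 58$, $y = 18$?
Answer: $\frac{27779}{479} + \frac{i}{479} + \frac{74 \sqrt{30}}{3} \approx 193.1 + 0.0020877 i$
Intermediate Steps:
$f{\left(q,z \right)} = 6 - 2 i$ ($f{\left(q,z \right)} = 6 - \sqrt{-22 + 18} = 6 - \sqrt{-4} = 6 - 2 i$)
$T{\left(a \right)} = \sqrt{16 + a}$
$\left(\frac{740}{T{\left(14 \right)}} + \frac{f{\left(-11,-10 \right)}}{-958}\right) + S{\left(-29 \right)} = \left(\frac{740}{\sqrt{16 + 14}} + \frac{6 - 2 i}{-958}\right) + 58 = \left(\frac{740}{\sqrt{30}} + \left(6 - 2 i\right) \left(- \frac{1}{958}\right)\right) + 58 = \left(740 \frac{\sqrt{30}}{30} - \left(\frac{3}{479} - \frac{i}{479}\right)\right) + 58 = \left(\frac{74 \sqrt{30}}{3} - \left(\frac{3}{479} - \frac{i}{479}\right)\right) + 58 = \left(- \frac{3}{479} + \frac{i}{479} + \frac{74 \sqrt{30}}{3}\right) + 58 = \frac{27779}{479} + \frac{i}{479} + \frac{74 \sqrt{30}}{3}$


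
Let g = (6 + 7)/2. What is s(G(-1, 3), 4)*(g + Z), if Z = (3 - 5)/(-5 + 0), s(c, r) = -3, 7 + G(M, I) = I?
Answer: -207/10 ≈ -20.700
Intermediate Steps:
G(M, I) = -7 + I
Z = ⅖ (Z = -2/(-5) = -2*(-⅕) = ⅖ ≈ 0.40000)
g = 13/2 (g = 13*(½) = 13/2 ≈ 6.5000)
s(G(-1, 3), 4)*(g + Z) = -3*(13/2 + ⅖) = -3*69/10 = -207/10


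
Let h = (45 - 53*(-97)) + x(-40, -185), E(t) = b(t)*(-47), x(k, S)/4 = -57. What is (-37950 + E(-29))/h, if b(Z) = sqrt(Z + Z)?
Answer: -18975/2479 - 47*I*sqrt(58)/4958 ≈ -7.6543 - 0.072195*I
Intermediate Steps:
b(Z) = sqrt(2)*sqrt(Z) (b(Z) = sqrt(2*Z) = sqrt(2)*sqrt(Z))
x(k, S) = -228 (x(k, S) = 4*(-57) = -228)
E(t) = -47*sqrt(2)*sqrt(t) (E(t) = (sqrt(2)*sqrt(t))*(-47) = -47*sqrt(2)*sqrt(t))
h = 4958 (h = (45 - 53*(-97)) - 228 = (45 + 5141) - 228 = 5186 - 228 = 4958)
(-37950 + E(-29))/h = (-37950 - 47*sqrt(2)*sqrt(-29))/4958 = (-37950 - 47*sqrt(2)*I*sqrt(29))*(1/4958) = (-37950 - 47*I*sqrt(58))*(1/4958) = -18975/2479 - 47*I*sqrt(58)/4958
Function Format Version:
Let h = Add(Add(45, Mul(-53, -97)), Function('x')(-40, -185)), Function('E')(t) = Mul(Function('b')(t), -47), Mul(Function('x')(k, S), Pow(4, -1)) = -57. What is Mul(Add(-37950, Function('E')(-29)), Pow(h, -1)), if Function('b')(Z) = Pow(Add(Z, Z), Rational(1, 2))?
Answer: Add(Rational(-18975, 2479), Mul(Rational(-47, 4958), I, Pow(58, Rational(1, 2)))) ≈ Add(-7.6543, Mul(-0.072195, I))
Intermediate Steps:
Function('b')(Z) = Mul(Pow(2, Rational(1, 2)), Pow(Z, Rational(1, 2))) (Function('b')(Z) = Pow(Mul(2, Z), Rational(1, 2)) = Mul(Pow(2, Rational(1, 2)), Pow(Z, Rational(1, 2))))
Function('x')(k, S) = -228 (Function('x')(k, S) = Mul(4, -57) = -228)
Function('E')(t) = Mul(-47, Pow(2, Rational(1, 2)), Pow(t, Rational(1, 2))) (Function('E')(t) = Mul(Mul(Pow(2, Rational(1, 2)), Pow(t, Rational(1, 2))), -47) = Mul(-47, Pow(2, Rational(1, 2)), Pow(t, Rational(1, 2))))
h = 4958 (h = Add(Add(45, Mul(-53, -97)), -228) = Add(Add(45, 5141), -228) = Add(5186, -228) = 4958)
Mul(Add(-37950, Function('E')(-29)), Pow(h, -1)) = Mul(Add(-37950, Mul(-47, Pow(2, Rational(1, 2)), Pow(-29, Rational(1, 2)))), Pow(4958, -1)) = Mul(Add(-37950, Mul(-47, Pow(2, Rational(1, 2)), Mul(I, Pow(29, Rational(1, 2))))), Rational(1, 4958)) = Mul(Add(-37950, Mul(-47, I, Pow(58, Rational(1, 2)))), Rational(1, 4958)) = Add(Rational(-18975, 2479), Mul(Rational(-47, 4958), I, Pow(58, Rational(1, 2))))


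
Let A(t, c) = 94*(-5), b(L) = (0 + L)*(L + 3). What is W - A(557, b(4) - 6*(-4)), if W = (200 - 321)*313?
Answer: -37403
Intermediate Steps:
b(L) = L*(3 + L)
A(t, c) = -470
W = -37873 (W = -121*313 = -37873)
W - A(557, b(4) - 6*(-4)) = -37873 - 1*(-470) = -37873 + 470 = -37403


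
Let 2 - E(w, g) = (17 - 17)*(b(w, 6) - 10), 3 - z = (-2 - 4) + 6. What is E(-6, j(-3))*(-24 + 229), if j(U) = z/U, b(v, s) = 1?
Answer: 410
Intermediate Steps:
z = 3 (z = 3 - ((-2 - 4) + 6) = 3 - (-6 + 6) = 3 - 1*0 = 3 + 0 = 3)
j(U) = 3/U
E(w, g) = 2 (E(w, g) = 2 - (17 - 17)*(1 - 10) = 2 - 0*(-9) = 2 - 1*0 = 2 + 0 = 2)
E(-6, j(-3))*(-24 + 229) = 2*(-24 + 229) = 2*205 = 410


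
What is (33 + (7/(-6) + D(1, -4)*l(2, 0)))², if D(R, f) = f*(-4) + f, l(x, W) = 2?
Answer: 112225/36 ≈ 3117.4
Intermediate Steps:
D(R, f) = -3*f (D(R, f) = -4*f + f = -3*f)
(33 + (7/(-6) + D(1, -4)*l(2, 0)))² = (33 + (7/(-6) - 3*(-4)*2))² = (33 + (7*(-⅙) + 12*2))² = (33 + (-7/6 + 24))² = (33 + 137/6)² = (335/6)² = 112225/36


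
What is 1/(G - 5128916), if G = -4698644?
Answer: -1/9827560 ≈ -1.0175e-7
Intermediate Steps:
1/(G - 5128916) = 1/(-4698644 - 5128916) = 1/(-9827560) = -1/9827560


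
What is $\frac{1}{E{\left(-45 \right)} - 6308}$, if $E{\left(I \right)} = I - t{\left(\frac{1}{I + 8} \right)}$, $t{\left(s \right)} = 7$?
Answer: $- \frac{1}{6360} \approx -0.00015723$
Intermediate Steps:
$E{\left(I \right)} = -7 + I$ ($E{\left(I \right)} = I - 7 = -7 + I$)
$\frac{1}{E{\left(-45 \right)} - 6308} = \frac{1}{\left(-7 - 45\right) - 6308} = \frac{1}{-52 - 6308} = \frac{1}{-6360} = - \frac{1}{6360}$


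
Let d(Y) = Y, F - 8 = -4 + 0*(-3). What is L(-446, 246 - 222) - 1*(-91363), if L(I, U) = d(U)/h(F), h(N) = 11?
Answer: 1005017/11 ≈ 91365.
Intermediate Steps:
F = 4 (F = 8 + (-4 + 0*(-3)) = 8 + (-4 + 0) = 8 - 4 = 4)
L(I, U) = U/11
L(-446, 246 - 222) - 1*(-91363) = (246 - 222)/11 - 1*(-91363) = (1/11)*24 + 91363 = 24/11 + 91363 = 1005017/11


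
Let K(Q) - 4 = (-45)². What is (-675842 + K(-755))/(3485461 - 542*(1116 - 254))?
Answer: -673813/3018257 ≈ -0.22325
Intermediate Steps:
K(Q) = 2029 (K(Q) = 4 + (-45)² = 4 + 2025 = 2029)
(-675842 + K(-755))/(3485461 - 542*(1116 - 254)) = (-675842 + 2029)/(3485461 - 542*(1116 - 254)) = -673813/(3485461 - 542*862) = -673813/(3485461 - 467204) = -673813/3018257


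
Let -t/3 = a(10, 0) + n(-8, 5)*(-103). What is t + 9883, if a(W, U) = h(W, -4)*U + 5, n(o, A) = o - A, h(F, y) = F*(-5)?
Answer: 5851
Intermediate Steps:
h(F, y) = -5*F
a(W, U) = 5 - 5*U*W (a(W, U) = (-5*W)*U + 5 = -5*U*W + 5 = 5 - 5*U*W)
t = -4032 (t = -3*((5 - 5*0*10) + (-8 - 1*5)*(-103)) = -3*((5 + 0) + (-8 - 5)*(-103)) = -3*(5 - 13*(-103)) = -3*(5 + 1339) = -3*1344 = -4032)
t + 9883 = -4032 + 9883 = 5851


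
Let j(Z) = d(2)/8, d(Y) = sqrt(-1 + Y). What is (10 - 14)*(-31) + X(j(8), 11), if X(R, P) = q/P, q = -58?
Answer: 1306/11 ≈ 118.73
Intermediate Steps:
j(Z) = 1/8 (j(Z) = sqrt(-1 + 2)/8 = sqrt(1)*(1/8) = 1*(1/8) = 1/8)
X(R, P) = -58/P
(10 - 14)*(-31) + X(j(8), 11) = (10 - 14)*(-31) - 58/11 = -4*(-31) - 58*1/11 = 124 - 58/11 = 1306/11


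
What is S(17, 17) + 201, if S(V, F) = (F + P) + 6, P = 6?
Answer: 230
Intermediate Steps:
S(V, F) = 12 + F (S(V, F) = (F + 6) + 6 = (6 + F) + 6 = 12 + F)
S(17, 17) + 201 = (12 + 17) + 201 = 29 + 201 = 230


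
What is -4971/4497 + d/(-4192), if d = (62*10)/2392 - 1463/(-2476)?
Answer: -5143340471829/4652053873792 ≈ -1.1056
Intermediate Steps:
d = 629327/740324 (d = 620*(1/2392) - 1463*(-1/2476) = 155/598 + 1463/2476 = 629327/740324 ≈ 0.85007)
-4971/4497 + d/(-4192) = -4971/4497 + (629327/740324)/(-4192) = -4971*1/4497 + (629327/740324)*(-1/4192) = -1657/1499 - 629327/3103438208 = -5143340471829/4652053873792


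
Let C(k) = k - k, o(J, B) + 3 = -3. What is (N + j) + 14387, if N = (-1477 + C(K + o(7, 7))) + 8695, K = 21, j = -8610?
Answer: 12995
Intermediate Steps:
o(J, B) = -6 (o(J, B) = -3 - 3 = -6)
C(k) = 0
N = 7218 (N = (-1477 + 0) + 8695 = -1477 + 8695 = 7218)
(N + j) + 14387 = (7218 - 8610) + 14387 = -1392 + 14387 = 12995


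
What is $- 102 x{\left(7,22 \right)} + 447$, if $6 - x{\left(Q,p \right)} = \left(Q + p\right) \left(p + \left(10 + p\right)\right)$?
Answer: $159567$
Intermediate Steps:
$x{\left(Q,p \right)} = 6 - \left(10 + 2 p\right) \left(Q + p\right)$ ($x{\left(Q,p \right)} = 6 - \left(Q + p\right) \left(p + \left(10 + p\right)\right) = 6 - \left(Q + p\right) \left(10 + 2 p\right) = 6 - \left(10 + 2 p\right) \left(Q + p\right)$)
$- 102 x{\left(7,22 \right)} + 447 = - 102 \left(6 - 70 - 220 - 2 \cdot 22^{2} - 14 \cdot 22\right) + 447 = - 102 \left(6 - 70 - 220 - 968 - 308\right) + 447 = \left(-102\right) \left(-1560\right) + 447 = 159120 + 447 = 159567$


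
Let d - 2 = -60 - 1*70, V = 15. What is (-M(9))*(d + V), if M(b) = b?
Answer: 1017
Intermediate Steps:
d = -128 (d = 2 + (-60 - 1*70) = 2 + (-60 - 70) = 2 - 130 = -128)
(-M(9))*(d + V) = (-1*9)*(-128 + 15) = -9*(-113) = 1017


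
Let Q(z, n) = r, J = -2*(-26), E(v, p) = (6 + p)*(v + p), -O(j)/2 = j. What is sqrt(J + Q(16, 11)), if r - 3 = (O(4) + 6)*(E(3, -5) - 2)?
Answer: 3*sqrt(7) ≈ 7.9373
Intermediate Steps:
O(j) = -2*j
E(v, p) = (6 + p)*(p + v)
J = 52
r = 11 (r = 3 + (-2*4 + 6)*(((-5)**2 + 6*(-5) + 6*3 - 5*3) - 2) = 3 + (-8 + 6)*((25 - 30 + 18 - 15) - 2) = 3 - 2*(-2 - 2) = 3 - 2*(-4) = 3 + 8 = 11)
Q(z, n) = 11
sqrt(J + Q(16, 11)) = sqrt(52 + 11) = sqrt(63) = 3*sqrt(7)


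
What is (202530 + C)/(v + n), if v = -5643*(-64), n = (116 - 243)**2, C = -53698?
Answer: 148832/377281 ≈ 0.39449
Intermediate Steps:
n = 16129 (n = (-127)**2 = 16129)
v = 361152
(202530 + C)/(v + n) = (202530 - 53698)/(361152 + 16129) = 148832/377281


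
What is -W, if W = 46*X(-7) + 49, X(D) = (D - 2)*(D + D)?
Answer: -5845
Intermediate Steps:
X(D) = 2*D*(-2 + D) (X(D) = (-2 + D)*(2*D) = 2*D*(-2 + D))
W = 5845 (W = 46*(2*(-7)*(-2 - 7)) + 49 = 46*(2*(-7)*(-9)) + 49 = 46*126 + 49 = 5796 + 49 = 5845)
-W = -1*5845 = -5845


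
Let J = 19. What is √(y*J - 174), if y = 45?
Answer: √681 ≈ 26.096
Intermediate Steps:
√(y*J - 174) = √(45*19 - 174) = √(855 - 174) = √681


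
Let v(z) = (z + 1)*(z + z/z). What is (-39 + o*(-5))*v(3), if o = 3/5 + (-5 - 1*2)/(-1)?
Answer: -1232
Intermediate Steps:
o = 38/5 (o = 3*(⅕) + (-5 - 2)*(-1) = ⅗ - 7*(-1) = ⅗ + 7 = 38/5 ≈ 7.6000)
v(z) = (1 + z)² (v(z) = (1 + z)*(z + 1) = (1 + z)*(1 + z) = (1 + z)²)
(-39 + o*(-5))*v(3) = (-39 + (38/5)*(-5))*(1 + 3² + 2*3) = (-39 - 38)*(1 + 9 + 6) = -77*16 = -1232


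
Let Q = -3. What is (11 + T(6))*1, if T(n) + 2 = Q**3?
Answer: -18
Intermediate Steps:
T(n) = -29 (T(n) = -2 + (-3)**3 = -2 - 27 = -29)
(11 + T(6))*1 = (11 - 29)*1 = -18*1 = -18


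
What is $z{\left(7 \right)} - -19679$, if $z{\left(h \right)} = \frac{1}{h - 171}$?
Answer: $\frac{3227355}{164} \approx 19679.0$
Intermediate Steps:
$z{\left(h \right)} = \frac{1}{-171 + h}$
$z{\left(7 \right)} - -19679 = \frac{1}{-171 + 7} - -19679 = \frac{1}{-164} + 19679 = - \frac{1}{164} + 19679 = \frac{3227355}{164}$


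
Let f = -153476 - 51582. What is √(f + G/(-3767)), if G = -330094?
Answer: 48*I*√1262408341/3767 ≈ 452.74*I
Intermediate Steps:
f = -205058
√(f + G/(-3767)) = √(-205058 - 330094/(-3767)) = √(-205058 - 330094*(-1/3767)) = √(-205058 + 330094/3767) = √(-772123392/3767) = 48*I*√1262408341/3767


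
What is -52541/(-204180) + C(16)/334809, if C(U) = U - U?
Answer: 52541/204180 ≈ 0.25733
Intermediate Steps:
C(U) = 0
-52541/(-204180) + C(16)/334809 = -52541/(-204180) + 0/334809 = -52541*(-1/204180) + 0*(1/334809) = 52541/204180 + 0 = 52541/204180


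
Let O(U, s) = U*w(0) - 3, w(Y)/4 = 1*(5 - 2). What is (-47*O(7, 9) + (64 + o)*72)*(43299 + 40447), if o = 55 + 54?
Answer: 724319154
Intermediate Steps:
w(Y) = 12 (w(Y) = 4*(1*(5 - 2)) = 4*(1*3) = 4*3 = 12)
O(U, s) = -3 + 12*U (O(U, s) = U*12 - 3 = 12*U - 3 = -3 + 12*U)
o = 109
(-47*O(7, 9) + (64 + o)*72)*(43299 + 40447) = (-47*(-3 + 12*7) + (64 + 109)*72)*(43299 + 40447) = (-47*(-3 + 84) + 173*72)*83746 = (-47*81 + 12456)*83746 = (-3807 + 12456)*83746 = 8649*83746 = 724319154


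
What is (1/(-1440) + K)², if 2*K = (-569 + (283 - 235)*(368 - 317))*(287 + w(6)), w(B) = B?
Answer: 157128075597157921/2073600 ≈ 7.5775e+10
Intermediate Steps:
K = 550547/2 (K = ((-569 + (283 - 235)*(368 - 317))*(287 + 6))/2 = ((-569 + 48*51)*293)/2 = ((-569 + 2448)*293)/2 = (1879*293)/2 = (½)*550547 = 550547/2 ≈ 2.7527e+5)
(1/(-1440) + K)² = (1/(-1440) + 550547/2)² = (-1/1440 + 550547/2)² = (396393839/1440)² = 157128075597157921/2073600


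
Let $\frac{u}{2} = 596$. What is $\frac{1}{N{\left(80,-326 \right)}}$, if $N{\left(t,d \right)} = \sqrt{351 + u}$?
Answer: $\frac{\sqrt{1543}}{1543} \approx 0.025458$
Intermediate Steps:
$u = 1192$ ($u = 2 \cdot 596 = 1192$)
$N{\left(t,d \right)} = \sqrt{1543}$ ($N{\left(t,d \right)} = \sqrt{351 + 1192} = \sqrt{1543}$)
$\frac{1}{N{\left(80,-326 \right)}} = \frac{1}{\sqrt{1543}} = \frac{\sqrt{1543}}{1543}$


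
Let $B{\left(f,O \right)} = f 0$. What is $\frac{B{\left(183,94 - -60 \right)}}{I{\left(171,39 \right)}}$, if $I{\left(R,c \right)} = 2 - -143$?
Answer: $0$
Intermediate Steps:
$B{\left(f,O \right)} = 0$
$I{\left(R,c \right)} = 145$ ($I{\left(R,c \right)} = 2 + 143 = 145$)
$\frac{B{\left(183,94 - -60 \right)}}{I{\left(171,39 \right)}} = \frac{0}{145} = 0 \cdot \frac{1}{145} = 0$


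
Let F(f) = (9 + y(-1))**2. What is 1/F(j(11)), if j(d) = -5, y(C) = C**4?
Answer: 1/100 ≈ 0.010000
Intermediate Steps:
F(f) = 100 (F(f) = (9 + (-1)**4)**2 = (9 + 1)**2 = 10**2 = 100)
1/F(j(11)) = 1/100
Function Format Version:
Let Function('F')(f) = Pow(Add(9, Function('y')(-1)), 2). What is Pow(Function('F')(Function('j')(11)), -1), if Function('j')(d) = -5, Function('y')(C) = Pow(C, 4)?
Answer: Rational(1, 100) ≈ 0.010000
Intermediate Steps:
Function('F')(f) = 100 (Function('F')(f) = Pow(Add(9, Pow(-1, 4)), 2) = Pow(Add(9, 1), 2) = Pow(10, 2) = 100)
Pow(Function('F')(Function('j')(11)), -1) = Pow(100, -1) = Rational(1, 100)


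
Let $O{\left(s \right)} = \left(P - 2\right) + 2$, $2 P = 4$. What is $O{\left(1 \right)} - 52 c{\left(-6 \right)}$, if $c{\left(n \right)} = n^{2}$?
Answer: $-1870$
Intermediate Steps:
$P = 2$ ($P = \frac{1}{2} \cdot 4 = 2$)
$O{\left(s \right)} = 2$ ($O{\left(s \right)} = \left(2 - 2\right) + 2 = 0 + 2 = 2$)
$O{\left(1 \right)} - 52 c{\left(-6 \right)} = 2 - 52 \left(-6\right)^{2} = 2 - 1872 = -1870$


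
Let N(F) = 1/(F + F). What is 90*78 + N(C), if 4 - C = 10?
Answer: 84239/12 ≈ 7019.9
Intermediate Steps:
C = -6 (C = 4 - 1*10 = 4 - 10 = -6)
N(F) = 1/(2*F)
90*78 + N(C) = 90*78 + (½)/(-6) = 7020 + (½)*(-⅙) = 7020 - 1/12 = 84239/12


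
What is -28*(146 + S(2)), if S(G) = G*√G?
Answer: -4088 - 56*√2 ≈ -4167.2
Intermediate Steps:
S(G) = G^(3/2)
-28*(146 + S(2)) = -28*(146 + 2^(3/2)) = -28*(146 + 2*√2) = -4088 - 56*√2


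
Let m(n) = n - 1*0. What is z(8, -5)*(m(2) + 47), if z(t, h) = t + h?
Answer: 147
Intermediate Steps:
z(t, h) = h + t
m(n) = n (m(n) = n + 0 = n)
z(8, -5)*(m(2) + 47) = (-5 + 8)*(2 + 47) = 3*49 = 147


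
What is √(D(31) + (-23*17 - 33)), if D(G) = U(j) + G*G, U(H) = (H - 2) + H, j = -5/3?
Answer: √4785/3 ≈ 23.058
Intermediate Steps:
j = -5/3 (j = -5*⅓ = -5/3 ≈ -1.6667)
U(H) = -2 + 2*H (U(H) = (-2 + H) + H = -2 + 2*H)
D(G) = -16/3 + G² (D(G) = (-2 + 2*(-5/3)) + G*G = (-2 - 10/3) + G² = -16/3 + G²)
√(D(31) + (-23*17 - 33)) = √((-16/3 + 31²) + (-23*17 - 33)) = √((-16/3 + 961) + (-391 - 33)) = √(2867/3 - 424) = √(1595/3) = √4785/3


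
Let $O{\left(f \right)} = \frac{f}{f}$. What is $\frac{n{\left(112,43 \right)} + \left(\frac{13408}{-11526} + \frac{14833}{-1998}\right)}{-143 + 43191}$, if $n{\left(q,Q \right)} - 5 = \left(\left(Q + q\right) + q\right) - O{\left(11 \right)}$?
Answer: $\frac{1007181761}{165225025584} \approx 0.0060958$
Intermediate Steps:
$O{\left(f \right)} = 1$
$n{\left(q,Q \right)} = 4 + Q + 2 q$ ($n{\left(q,Q \right)} = 5 - \left(1 - Q - 2 q\right) = 5 + \left(-1 + Q + 2 q\right) = 4 + Q + 2 q$)
$\frac{n{\left(112,43 \right)} + \left(\frac{13408}{-11526} + \frac{14833}{-1998}\right)}{-143 + 43191} = \frac{\left(4 + 43 + 2 \cdot 112\right) + \left(\frac{13408}{-11526} + \frac{14833}{-1998}\right)}{-143 + 43191} = \frac{\left(4 + 43 + 224\right) + \left(13408 \left(- \frac{1}{11526}\right) + 14833 \left(- \frac{1}{1998}\right)\right)}{43048} = \left(271 - \frac{32959057}{3838158}\right) \frac{1}{43048} = \frac{1007181761}{3838158} \cdot \frac{1}{43048} = \frac{1007181761}{165225025584}$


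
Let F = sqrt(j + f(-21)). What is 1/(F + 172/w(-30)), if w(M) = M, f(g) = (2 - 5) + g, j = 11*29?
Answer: 1290/58979 + 225*sqrt(295)/58979 ≈ 0.087396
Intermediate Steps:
j = 319
f(g) = -3 + g
F = sqrt(295) (F = sqrt(319 + (-3 - 21)) = sqrt(319 - 24) = sqrt(295) ≈ 17.176)
1/(F + 172/w(-30)) = 1/(sqrt(295) + 172/(-30)) = 1/(sqrt(295) + 172*(-1/30)) = 1/(sqrt(295) - 86/15) = 1/(-86/15 + sqrt(295))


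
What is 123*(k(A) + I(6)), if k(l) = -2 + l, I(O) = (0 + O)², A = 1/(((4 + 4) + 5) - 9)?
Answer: 16851/4 ≈ 4212.8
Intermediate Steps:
A = ¼ (A = 1/((8 + 5) - 9) = 1/(13 - 9) = 1/4 = ¼ ≈ 0.25000)
I(O) = O²
123*(k(A) + I(6)) = 123*((-2 + ¼) + 6²) = 123*(-7/4 + 36) = 123*(137/4) = 16851/4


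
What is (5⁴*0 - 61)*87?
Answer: -5307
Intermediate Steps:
(5⁴*0 - 61)*87 = (625*0 - 61)*87 = (0 - 61)*87 = -61*87 = -5307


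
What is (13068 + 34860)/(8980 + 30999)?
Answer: 47928/39979 ≈ 1.1988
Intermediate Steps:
(13068 + 34860)/(8980 + 30999) = 47928/39979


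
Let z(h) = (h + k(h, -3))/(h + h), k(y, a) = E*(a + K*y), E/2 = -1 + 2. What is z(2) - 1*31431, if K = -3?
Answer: -31435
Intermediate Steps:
E = 2 (E = 2*(-1 + 2) = 2*1 = 2)
k(y, a) = -6*y + 2*a (k(y, a) = 2*(a - 3*y) = -6*y + 2*a)
z(h) = (-6 - 5*h)/(2*h) (z(h) = (h + (-6*h + 2*(-3)))/(h + h) = (h + (-6*h - 6))/((2*h)) = (h + (-6 - 6*h))*(1/(2*h)) = (-6 - 5*h)*(1/(2*h)) = (-6 - 5*h)/(2*h))
z(2) - 1*31431 = (-5/2 - 3/2) - 1*31431 = (-5/2 - 3*½) - 31431 = (-5/2 - 3/2) - 31431 = -4 - 31431 = -31435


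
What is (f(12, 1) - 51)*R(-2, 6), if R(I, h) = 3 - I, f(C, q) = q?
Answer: -250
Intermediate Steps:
(f(12, 1) - 51)*R(-2, 6) = (1 - 51)*(3 - 1*(-2)) = -50*(3 + 2) = -50*5 = -250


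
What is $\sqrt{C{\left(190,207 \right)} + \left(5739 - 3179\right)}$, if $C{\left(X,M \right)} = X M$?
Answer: $\sqrt{41890} \approx 204.67$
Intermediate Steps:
$C{\left(X,M \right)} = M X$
$\sqrt{C{\left(190,207 \right)} + \left(5739 - 3179\right)} = \sqrt{207 \cdot 190 + \left(5739 - 3179\right)} = \sqrt{39330 + 2560} = \sqrt{41890}$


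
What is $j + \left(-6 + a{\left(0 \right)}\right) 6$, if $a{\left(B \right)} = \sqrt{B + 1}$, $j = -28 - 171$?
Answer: $-229$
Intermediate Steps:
$j = -199$ ($j = -28 - 171 = -199$)
$a{\left(B \right)} = \sqrt{1 + B}$
$j + \left(-6 + a{\left(0 \right)}\right) 6 = -199 + \left(-6 + \sqrt{1 + 0}\right) 6 = -199 + \left(-6 + \sqrt{1}\right) 6 = -199 + \left(-6 + 1\right) 6 = -199 - 30 = -229$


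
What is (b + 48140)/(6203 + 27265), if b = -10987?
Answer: 37153/33468 ≈ 1.1101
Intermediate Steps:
(b + 48140)/(6203 + 27265) = (-10987 + 48140)/(6203 + 27265) = 37153/33468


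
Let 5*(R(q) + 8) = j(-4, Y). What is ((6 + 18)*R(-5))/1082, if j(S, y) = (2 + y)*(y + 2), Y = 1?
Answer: -372/2705 ≈ -0.13752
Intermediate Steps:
j(S, y) = (2 + y)² (j(S, y) = (2 + y)*(2 + y) = (2 + y)²)
R(q) = -31/5 (R(q) = -8 + (2 + 1)²/5 = -8 + (⅕)*3² = -8 + (⅕)*9 = -8 + 9/5 = -31/5)
((6 + 18)*R(-5))/1082 = ((6 + 18)*(-31/5))/1082 = (24*(-31/5))*(1/1082) = -744/5*1/1082 = -372/2705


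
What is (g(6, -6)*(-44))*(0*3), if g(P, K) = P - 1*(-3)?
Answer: 0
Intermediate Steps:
g(P, K) = 3 + P (g(P, K) = P + 3 = 3 + P)
(g(6, -6)*(-44))*(0*3) = ((3 + 6)*(-44))*(0*3) = (9*(-44))*0 = -396*0 = 0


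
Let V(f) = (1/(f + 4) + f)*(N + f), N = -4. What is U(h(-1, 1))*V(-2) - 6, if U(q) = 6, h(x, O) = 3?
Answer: 48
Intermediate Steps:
V(f) = (-4 + f)*(f + 1/(4 + f)) (V(f) = (1/(f + 4) + f)*(-4 + f) = (1/(4 + f) + f)*(-4 + f) = (f + 1/(4 + f))*(-4 + f) = (-4 + f)*(f + 1/(4 + f)))
U(h(-1, 1))*V(-2) - 6 = 6*((-4 + (-2)³ - 15*(-2))/(4 - 2)) - 6 = 6*((-4 - 8 + 30)/2) - 6 = 6*((½)*18) - 6 = 6*9 - 6 = 54 - 6 = 48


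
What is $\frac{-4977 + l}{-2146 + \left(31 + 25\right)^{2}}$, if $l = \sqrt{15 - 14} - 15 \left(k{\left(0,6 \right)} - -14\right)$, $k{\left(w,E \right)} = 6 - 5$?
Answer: $- \frac{5201}{990} \approx -5.2535$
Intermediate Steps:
$k{\left(w,E \right)} = 1$
$l = -224$ ($l = \sqrt{15 - 14} - 15 \left(1 - -14\right) = \sqrt{1} - 15 \left(1 + 14\right) = 1 - 225 = -224$)
$\frac{-4977 + l}{-2146 + \left(31 + 25\right)^{2}} = \frac{-4977 - 224}{-2146 + \left(31 + 25\right)^{2}} = - \frac{5201}{-2146 + 56^{2}} = - \frac{5201}{-2146 + 3136} = - \frac{5201}{990}$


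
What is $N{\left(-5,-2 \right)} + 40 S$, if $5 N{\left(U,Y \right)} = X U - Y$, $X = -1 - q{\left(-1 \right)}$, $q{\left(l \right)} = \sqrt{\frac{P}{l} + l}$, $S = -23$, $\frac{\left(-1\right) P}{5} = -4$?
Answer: $- \frac{4593}{5} + i \sqrt{21} \approx -918.6 + 4.5826 i$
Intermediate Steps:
$P = 20$ ($P = \left(-5\right) \left(-4\right) = 20$)
$q{\left(l \right)} = \sqrt{l + \frac{20}{l}}$ ($q{\left(l \right)} = \sqrt{\frac{20}{l} + l} = \sqrt{l + \frac{20}{l}}$)
$X = -1 - i \sqrt{21}$ ($X = -1 - \sqrt{-1 + \frac{20}{-1}} = -1 - \sqrt{-1 + 20 \left(-1\right)} = -1 - \sqrt{-1 - 20} = -1 - \sqrt{-21} = -1 - i \sqrt{21} \approx -1.0 - 4.5826 i$)
$N{\left(U,Y \right)} = - \frac{Y}{5} + \frac{U \left(-1 - i \sqrt{21}\right)}{5}$ ($N{\left(U,Y \right)} = \frac{\left(-1 - i \sqrt{21}\right) U - Y}{5} = \frac{U \left(-1 - i \sqrt{21}\right) - Y}{5} = \frac{- Y + U \left(-1 - i \sqrt{21}\right)}{5} = - \frac{Y}{5} + \frac{U \left(-1 - i \sqrt{21}\right)}{5}$)
$N{\left(-5,-2 \right)} + 40 S = \left(\left(- \frac{1}{5}\right) \left(-2\right) - - (1 + i \sqrt{21})\right) + 40 \left(-23\right) = \left(\frac{2}{5} + \left(1 + i \sqrt{21}\right)\right) - 920 = \left(\frac{7}{5} + i \sqrt{21}\right) - 920 = - \frac{4593}{5} + i \sqrt{21}$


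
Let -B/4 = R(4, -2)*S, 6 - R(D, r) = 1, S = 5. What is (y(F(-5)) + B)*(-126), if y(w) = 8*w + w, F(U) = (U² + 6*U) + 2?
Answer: 16002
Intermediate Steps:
R(D, r) = 5 (R(D, r) = 6 - 1*1 = 6 - 1 = 5)
F(U) = 2 + U² + 6*U
y(w) = 9*w
B = -100 (B = -20*5 = -4*25 = -100)
(y(F(-5)) + B)*(-126) = (9*(2 + (-5)² + 6*(-5)) - 100)*(-126) = (9*(2 + 25 - 30) - 100)*(-126) = (9*(-3) - 100)*(-126) = (-27 - 100)*(-126) = -127*(-126) = 16002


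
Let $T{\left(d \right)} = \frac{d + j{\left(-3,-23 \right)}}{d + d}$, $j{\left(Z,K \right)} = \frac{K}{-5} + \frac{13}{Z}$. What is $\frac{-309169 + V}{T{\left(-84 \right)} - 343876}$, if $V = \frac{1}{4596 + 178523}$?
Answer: $\frac{17833636204650}{19835593462177} \approx 0.89907$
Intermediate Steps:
$j{\left(Z,K \right)} = \frac{13}{Z} - \frac{K}{5}$ ($j{\left(Z,K \right)} = K \left(- \frac{1}{5}\right) + \frac{13}{Z} = - \frac{K}{5} + \frac{13}{Z} = \frac{13}{Z} - \frac{K}{5}$)
$V = \frac{1}{183119} \approx 5.4609 \cdot 10^{-6}$
$T{\left(d \right)} = \frac{\frac{4}{15} + d}{2 d}$ ($T{\left(d \right)} = \frac{d + \left(\frac{13}{-3} - - \frac{23}{5}\right)}{d + d} = \frac{d + \left(13 \left(- \frac{1}{3}\right) + \frac{23}{5}\right)}{2 d} = \left(d + \left(- \frac{13}{3} + \frac{23}{5}\right)\right) \frac{1}{2 d} = \left(d + \frac{4}{15}\right) \frac{1}{2 d} = \left(\frac{4}{15} + d\right) \frac{1}{2 d} = \frac{\frac{4}{15} + d}{2 d}$)
$\frac{-309169 + V}{T{\left(-84 \right)} - 343876} = \frac{-309169 + \frac{1}{183119}}{\frac{4 + 15 \left(-84\right)}{30 \left(-84\right)} - 343876} = - \frac{56614718110}{183119 \left(\frac{1}{30} \left(- \frac{1}{84}\right) \left(4 - 1260\right) - 343876\right)} = - \frac{56614718110}{183119 \left(\frac{1}{30} \left(- \frac{1}{84}\right) \left(-1256\right) - 343876\right)} = - \frac{56614718110}{183119 \left(\frac{157}{315} - 343876\right)} = - \frac{56614718110}{183119 \left(- \frac{108320783}{315}\right)} = \left(- \frac{56614718110}{183119}\right) \left(- \frac{315}{108320783}\right) = \frac{17833636204650}{19835593462177}$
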